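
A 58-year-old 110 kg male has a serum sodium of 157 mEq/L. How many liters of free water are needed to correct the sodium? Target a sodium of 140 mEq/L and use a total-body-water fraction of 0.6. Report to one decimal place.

8.0 L

TBW = 0.6 · 110 = 66 L
Free water deficit = TBW · (Na/140 − 1)
= 66 · (157/140 − 1)
= 66 · 0.1214
= 8.01 L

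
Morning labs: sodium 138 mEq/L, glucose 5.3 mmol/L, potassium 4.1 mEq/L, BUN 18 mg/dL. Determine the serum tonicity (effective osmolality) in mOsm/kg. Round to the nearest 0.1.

Effective osmolality excludes urea (freely permeant across cell membranes):
2·Na + glucose
= 2·138 + 5.3
= 276 + 5.3
= 281.3 mOsm/kg

281.3 mOsm/kg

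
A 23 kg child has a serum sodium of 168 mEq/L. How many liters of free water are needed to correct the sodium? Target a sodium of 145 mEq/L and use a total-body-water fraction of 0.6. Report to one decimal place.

2.2 L

TBW = 0.6 · 23 = 13.8 L
Free water deficit = TBW · (Na/145 − 1)
= 13.8 · (168/145 − 1)
= 13.8 · 0.1586
= 2.19 L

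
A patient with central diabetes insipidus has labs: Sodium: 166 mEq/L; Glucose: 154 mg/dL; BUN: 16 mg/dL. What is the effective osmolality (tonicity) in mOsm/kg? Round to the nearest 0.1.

Effective osmolality excludes urea (freely permeant across cell membranes):
2·Na + glucose/18
= 2·166 + 154/18
= 332 + 8.56
= 340.56 mOsm/kg

340.6 mOsm/kg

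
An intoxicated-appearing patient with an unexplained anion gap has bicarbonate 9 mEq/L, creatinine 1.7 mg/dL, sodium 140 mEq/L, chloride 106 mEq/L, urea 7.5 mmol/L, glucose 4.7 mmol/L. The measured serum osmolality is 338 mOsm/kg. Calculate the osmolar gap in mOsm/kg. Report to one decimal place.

Calculated osmolality = 2·Na + glucose + urea
= 2·140 + 4.7 + 7.5
= 280 + 4.70 + 7.50
= 292.2 mOsm/kg ≈ 292.2 mOsm/kg
Osmolar gap = measured − calculated = 338 − 292.2 = 45.8 mOsm/kg

45.8 mOsm/kg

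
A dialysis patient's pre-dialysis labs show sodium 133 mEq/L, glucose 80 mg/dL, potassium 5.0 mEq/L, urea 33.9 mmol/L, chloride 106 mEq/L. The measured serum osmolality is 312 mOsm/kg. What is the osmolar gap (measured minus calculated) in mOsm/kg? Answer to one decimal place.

Calculated osmolality = 2·Na + glucose/18 + urea
= 2·133 + 80/18 + 33.9
= 266 + 4.44 + 33.90
= 304.34 mOsm/kg ≈ 304.3 mOsm/kg
Osmolar gap = measured − calculated = 312 − 304.3 = 7.7 mOsm/kg

7.7 mOsm/kg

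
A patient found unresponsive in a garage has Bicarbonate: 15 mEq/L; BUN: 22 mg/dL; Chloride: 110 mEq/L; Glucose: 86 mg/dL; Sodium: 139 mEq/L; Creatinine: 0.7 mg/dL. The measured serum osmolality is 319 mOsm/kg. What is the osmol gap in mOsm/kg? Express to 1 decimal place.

Calculated osmolality = 2·Na + glucose/18 + BUN/2.8
= 2·139 + 86/18 + 22/2.8
= 278 + 4.78 + 7.86
= 290.64 mOsm/kg ≈ 290.6 mOsm/kg
Osmolar gap = measured − calculated = 319 − 290.6 = 28.4 mOsm/kg

28.4 mOsm/kg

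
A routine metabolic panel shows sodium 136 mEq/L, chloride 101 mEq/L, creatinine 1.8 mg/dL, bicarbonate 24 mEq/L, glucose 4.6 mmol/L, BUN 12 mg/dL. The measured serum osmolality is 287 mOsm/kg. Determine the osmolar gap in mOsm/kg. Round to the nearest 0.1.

6.1 mOsm/kg

Calculated osmolality = 2·Na + glucose + BUN/2.8
= 2·136 + 4.6 + 12/2.8
= 272 + 4.60 + 4.29
= 280.89 mOsm/kg ≈ 280.9 mOsm/kg
Osmolar gap = measured − calculated = 287 − 280.9 = 6.1 mOsm/kg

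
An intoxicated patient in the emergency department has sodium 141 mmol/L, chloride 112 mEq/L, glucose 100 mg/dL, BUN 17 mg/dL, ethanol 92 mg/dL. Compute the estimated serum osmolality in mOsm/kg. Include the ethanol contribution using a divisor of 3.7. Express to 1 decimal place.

318.5 mOsm/kg

Calculated osmolality = 2·Na + glucose/18 + BUN/2.8 + ethanol/3.7
= 2·141 + 100/18 + 17/2.8 + 92/3.7
= 282 + 5.56 + 6.07 + 24.86
= 318.49 mOsm/kg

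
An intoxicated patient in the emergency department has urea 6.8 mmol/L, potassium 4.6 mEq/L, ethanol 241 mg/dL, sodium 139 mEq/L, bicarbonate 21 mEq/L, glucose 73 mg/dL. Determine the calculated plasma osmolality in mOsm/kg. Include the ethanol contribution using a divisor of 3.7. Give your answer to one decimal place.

354.0 mOsm/kg

Calculated osmolality = 2·Na + glucose/18 + urea + ethanol/3.7
= 2·139 + 73/18 + 6.8 + 241/3.7
= 278 + 4.06 + 6.80 + 65.14
= 354 mOsm/kg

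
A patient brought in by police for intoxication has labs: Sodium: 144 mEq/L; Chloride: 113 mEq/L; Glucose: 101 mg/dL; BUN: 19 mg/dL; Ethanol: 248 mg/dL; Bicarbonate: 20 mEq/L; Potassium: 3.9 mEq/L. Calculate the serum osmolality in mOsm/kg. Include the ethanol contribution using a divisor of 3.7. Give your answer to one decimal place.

Calculated osmolality = 2·Na + glucose/18 + BUN/2.8 + ethanol/3.7
= 2·144 + 101/18 + 19/2.8 + 248/3.7
= 288 + 5.61 + 6.79 + 67.03
= 367.43 mOsm/kg

367.4 mOsm/kg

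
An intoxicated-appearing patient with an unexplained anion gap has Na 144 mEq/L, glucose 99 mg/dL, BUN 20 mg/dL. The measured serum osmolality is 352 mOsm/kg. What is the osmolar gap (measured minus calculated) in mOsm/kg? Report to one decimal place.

Calculated osmolality = 2·Na + glucose/18 + BUN/2.8
= 2·144 + 99/18 + 20/2.8
= 288 + 5.50 + 7.14
= 300.64 mOsm/kg ≈ 300.6 mOsm/kg
Osmolar gap = measured − calculated = 352 − 300.6 = 51.4 mOsm/kg

51.4 mOsm/kg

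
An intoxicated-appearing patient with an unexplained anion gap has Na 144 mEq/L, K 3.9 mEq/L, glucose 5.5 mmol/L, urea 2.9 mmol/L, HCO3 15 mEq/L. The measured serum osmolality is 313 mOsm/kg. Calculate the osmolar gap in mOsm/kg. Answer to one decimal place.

16.6 mOsm/kg

Calculated osmolality = 2·Na + glucose + urea
= 2·144 + 5.5 + 2.9
= 288 + 5.50 + 2.90
= 296.4 mOsm/kg ≈ 296.4 mOsm/kg
Osmolar gap = measured − calculated = 313 − 296.4 = 16.6 mOsm/kg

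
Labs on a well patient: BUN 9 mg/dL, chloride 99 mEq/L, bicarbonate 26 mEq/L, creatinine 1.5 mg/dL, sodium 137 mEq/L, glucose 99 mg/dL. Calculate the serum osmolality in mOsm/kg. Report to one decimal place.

282.7 mOsm/kg

Calculated osmolality = 2·Na + glucose/18 + BUN/2.8
= 2·137 + 99/18 + 9/2.8
= 274 + 5.50 + 3.21
= 282.71 mOsm/kg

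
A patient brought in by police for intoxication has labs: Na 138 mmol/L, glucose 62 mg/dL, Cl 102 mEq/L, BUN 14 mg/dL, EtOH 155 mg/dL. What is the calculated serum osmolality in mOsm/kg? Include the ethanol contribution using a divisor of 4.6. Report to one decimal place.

318.1 mOsm/kg

Calculated osmolality = 2·Na + glucose/18 + BUN/2.8 + ethanol/4.6
= 2·138 + 62/18 + 14/2.8 + 155/4.6
= 276 + 3.44 + 5 + 33.70
= 318.14 mOsm/kg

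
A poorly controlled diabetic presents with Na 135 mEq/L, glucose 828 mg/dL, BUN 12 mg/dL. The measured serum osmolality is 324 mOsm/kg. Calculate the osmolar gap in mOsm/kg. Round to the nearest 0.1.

Calculated osmolality = 2·Na + glucose/18 + BUN/2.8
= 2·135 + 828/18 + 12/2.8
= 270 + 46 + 4.29
= 320.29 mOsm/kg ≈ 320.3 mOsm/kg
Osmolar gap = measured − calculated = 324 − 320.3 = 3.7 mOsm/kg

3.7 mOsm/kg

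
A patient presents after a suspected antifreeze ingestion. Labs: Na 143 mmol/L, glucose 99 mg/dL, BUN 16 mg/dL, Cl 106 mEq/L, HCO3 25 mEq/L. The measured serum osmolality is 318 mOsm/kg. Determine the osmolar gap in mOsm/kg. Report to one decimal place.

Calculated osmolality = 2·Na + glucose/18 + BUN/2.8
= 2·143 + 99/18 + 16/2.8
= 286 + 5.50 + 5.71
= 297.21 mOsm/kg ≈ 297.2 mOsm/kg
Osmolar gap = measured − calculated = 318 − 297.2 = 20.8 mOsm/kg

20.8 mOsm/kg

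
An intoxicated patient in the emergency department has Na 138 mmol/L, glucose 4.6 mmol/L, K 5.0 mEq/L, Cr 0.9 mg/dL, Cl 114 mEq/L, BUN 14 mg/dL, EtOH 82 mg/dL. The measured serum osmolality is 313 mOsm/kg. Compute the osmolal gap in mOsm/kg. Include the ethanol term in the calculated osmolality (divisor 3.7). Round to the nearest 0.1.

Calculated osmolality = 2·Na + glucose + BUN/2.8 + ethanol/3.7
= 2·138 + 4.6 + 14/2.8 + 82/3.7
= 276 + 4.60 + 5 + 22.16
= 307.76 mOsm/kg ≈ 307.8 mOsm/kg
Osmolar gap = measured − calculated = 313 − 307.8 = 5.2 mOsm/kg

5.2 mOsm/kg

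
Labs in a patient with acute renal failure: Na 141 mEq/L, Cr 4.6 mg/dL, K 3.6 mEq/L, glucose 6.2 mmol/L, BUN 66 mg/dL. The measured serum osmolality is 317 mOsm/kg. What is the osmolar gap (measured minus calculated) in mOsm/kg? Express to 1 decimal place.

5.2 mOsm/kg

Calculated osmolality = 2·Na + glucose + BUN/2.8
= 2·141 + 6.2 + 66/2.8
= 282 + 6.20 + 23.57
= 311.77 mOsm/kg ≈ 311.8 mOsm/kg
Osmolar gap = measured − calculated = 317 − 311.8 = 5.2 mOsm/kg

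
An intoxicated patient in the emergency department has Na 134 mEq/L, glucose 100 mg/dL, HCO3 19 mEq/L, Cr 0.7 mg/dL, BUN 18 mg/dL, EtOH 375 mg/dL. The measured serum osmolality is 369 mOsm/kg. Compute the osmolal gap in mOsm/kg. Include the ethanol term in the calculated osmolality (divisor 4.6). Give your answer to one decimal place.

7.5 mOsm/kg

Calculated osmolality = 2·Na + glucose/18 + BUN/2.8 + ethanol/4.6
= 2·134 + 100/18 + 18/2.8 + 375/4.6
= 268 + 5.56 + 6.43 + 81.52
= 361.51 mOsm/kg ≈ 361.5 mOsm/kg
Osmolar gap = measured − calculated = 369 − 361.5 = 7.5 mOsm/kg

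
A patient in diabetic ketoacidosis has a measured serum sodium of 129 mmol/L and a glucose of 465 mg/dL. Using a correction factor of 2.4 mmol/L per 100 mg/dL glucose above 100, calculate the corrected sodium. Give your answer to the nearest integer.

138 mmol/L

Corrected Na = measured Na + 2.4 · (glucose − 100)/100
= 129 + 2.4 · (465 − 100)/100
= 129 + 8.8
= 137.8 mmol/L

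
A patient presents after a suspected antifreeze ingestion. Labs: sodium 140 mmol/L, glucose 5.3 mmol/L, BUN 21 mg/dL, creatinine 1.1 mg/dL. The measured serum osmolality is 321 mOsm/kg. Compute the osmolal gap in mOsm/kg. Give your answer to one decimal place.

28.2 mOsm/kg

Calculated osmolality = 2·Na + glucose + BUN/2.8
= 2·140 + 5.3 + 21/2.8
= 280 + 5.30 + 7.50
= 292.8 mOsm/kg ≈ 292.8 mOsm/kg
Osmolar gap = measured − calculated = 321 − 292.8 = 28.2 mOsm/kg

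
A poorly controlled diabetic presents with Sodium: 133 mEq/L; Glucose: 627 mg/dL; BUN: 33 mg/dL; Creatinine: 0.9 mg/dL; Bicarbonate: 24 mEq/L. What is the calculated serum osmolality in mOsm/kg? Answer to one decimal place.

Calculated osmolality = 2·Na + glucose/18 + BUN/2.8
= 2·133 + 627/18 + 33/2.8
= 266 + 34.83 + 11.79
= 312.62 mOsm/kg

312.6 mOsm/kg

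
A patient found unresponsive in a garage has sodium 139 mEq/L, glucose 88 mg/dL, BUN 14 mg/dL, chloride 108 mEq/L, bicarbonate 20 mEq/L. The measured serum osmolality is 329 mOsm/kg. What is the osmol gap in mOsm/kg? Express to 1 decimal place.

41.1 mOsm/kg

Calculated osmolality = 2·Na + glucose/18 + BUN/2.8
= 2·139 + 88/18 + 14/2.8
= 278 + 4.89 + 5
= 287.89 mOsm/kg ≈ 287.9 mOsm/kg
Osmolar gap = measured − calculated = 329 − 287.9 = 41.1 mOsm/kg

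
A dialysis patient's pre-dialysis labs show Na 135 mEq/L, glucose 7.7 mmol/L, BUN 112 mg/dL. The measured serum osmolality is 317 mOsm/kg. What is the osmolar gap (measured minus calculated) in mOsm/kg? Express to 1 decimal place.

Calculated osmolality = 2·Na + glucose + BUN/2.8
= 2·135 + 7.7 + 112/2.8
= 270 + 7.70 + 40
= 317.7 mOsm/kg ≈ 317.7 mOsm/kg
Osmolar gap = measured − calculated = 317 − 317.7 = -0.7 mOsm/kg

-0.7 mOsm/kg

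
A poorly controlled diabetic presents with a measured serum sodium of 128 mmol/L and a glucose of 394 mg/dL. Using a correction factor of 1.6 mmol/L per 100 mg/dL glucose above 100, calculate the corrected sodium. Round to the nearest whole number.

Corrected Na = measured Na + 1.6 · (glucose − 100)/100
= 128 + 1.6 · (394 − 100)/100
= 128 + 4.7
= 132.7 mmol/L

133 mmol/L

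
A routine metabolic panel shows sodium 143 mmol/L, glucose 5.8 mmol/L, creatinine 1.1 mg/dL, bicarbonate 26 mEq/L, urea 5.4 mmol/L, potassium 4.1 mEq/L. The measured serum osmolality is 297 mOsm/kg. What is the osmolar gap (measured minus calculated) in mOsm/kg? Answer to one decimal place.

-0.2 mOsm/kg

Calculated osmolality = 2·Na + glucose + urea
= 2·143 + 5.8 + 5.4
= 286 + 5.80 + 5.40
= 297.2 mOsm/kg ≈ 297.2 mOsm/kg
Osmolar gap = measured − calculated = 297 − 297.2 = -0.2 mOsm/kg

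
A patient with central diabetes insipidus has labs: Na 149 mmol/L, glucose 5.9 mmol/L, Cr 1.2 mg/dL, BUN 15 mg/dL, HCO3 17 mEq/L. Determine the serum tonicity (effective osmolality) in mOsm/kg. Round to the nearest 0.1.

Effective osmolality excludes urea (freely permeant across cell membranes):
2·Na + glucose
= 2·149 + 5.9
= 298 + 5.9
= 303.9 mOsm/kg

303.9 mOsm/kg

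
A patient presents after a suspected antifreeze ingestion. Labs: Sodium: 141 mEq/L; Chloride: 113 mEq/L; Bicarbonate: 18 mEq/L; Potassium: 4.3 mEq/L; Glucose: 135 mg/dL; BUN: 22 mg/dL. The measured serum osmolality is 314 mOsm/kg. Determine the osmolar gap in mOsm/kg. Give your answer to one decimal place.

16.6 mOsm/kg

Calculated osmolality = 2·Na + glucose/18 + BUN/2.8
= 2·141 + 135/18 + 22/2.8
= 282 + 7.50 + 7.86
= 297.36 mOsm/kg ≈ 297.4 mOsm/kg
Osmolar gap = measured − calculated = 314 − 297.4 = 16.6 mOsm/kg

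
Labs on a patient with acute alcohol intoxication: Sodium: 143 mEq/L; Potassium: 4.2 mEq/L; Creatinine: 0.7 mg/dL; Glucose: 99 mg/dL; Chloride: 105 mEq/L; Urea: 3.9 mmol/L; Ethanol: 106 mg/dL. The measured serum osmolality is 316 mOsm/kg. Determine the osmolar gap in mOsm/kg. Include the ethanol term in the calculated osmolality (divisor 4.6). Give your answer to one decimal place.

-2.4 mOsm/kg

Calculated osmolality = 2·Na + glucose/18 + urea + ethanol/4.6
= 2·143 + 99/18 + 3.9 + 106/4.6
= 286 + 5.50 + 3.90 + 23.04
= 318.44 mOsm/kg ≈ 318.4 mOsm/kg
Osmolar gap = measured − calculated = 316 − 318.4 = -2.4 mOsm/kg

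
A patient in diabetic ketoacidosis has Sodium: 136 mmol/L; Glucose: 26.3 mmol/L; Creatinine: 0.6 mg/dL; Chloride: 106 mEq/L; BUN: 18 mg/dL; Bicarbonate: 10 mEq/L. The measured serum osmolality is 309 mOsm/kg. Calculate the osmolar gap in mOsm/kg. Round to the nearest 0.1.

Calculated osmolality = 2·Na + glucose + BUN/2.8
= 2·136 + 26.3 + 18/2.8
= 272 + 26.30 + 6.43
= 304.73 mOsm/kg ≈ 304.7 mOsm/kg
Osmolar gap = measured − calculated = 309 − 304.7 = 4.3 mOsm/kg

4.3 mOsm/kg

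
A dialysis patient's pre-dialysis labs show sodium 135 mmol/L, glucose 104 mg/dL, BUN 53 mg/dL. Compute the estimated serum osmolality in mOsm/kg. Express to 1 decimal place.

294.7 mOsm/kg

Calculated osmolality = 2·Na + glucose/18 + BUN/2.8
= 2·135 + 104/18 + 53/2.8
= 270 + 5.78 + 18.93
= 294.71 mOsm/kg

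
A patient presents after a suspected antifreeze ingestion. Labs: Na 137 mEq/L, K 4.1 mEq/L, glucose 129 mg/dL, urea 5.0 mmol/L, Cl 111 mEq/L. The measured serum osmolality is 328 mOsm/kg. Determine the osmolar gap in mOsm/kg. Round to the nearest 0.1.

41.8 mOsm/kg

Calculated osmolality = 2·Na + glucose/18 + urea
= 2·137 + 129/18 + 5
= 274 + 7.17 + 5
= 286.17 mOsm/kg ≈ 286.2 mOsm/kg
Osmolar gap = measured − calculated = 328 − 286.2 = 41.8 mOsm/kg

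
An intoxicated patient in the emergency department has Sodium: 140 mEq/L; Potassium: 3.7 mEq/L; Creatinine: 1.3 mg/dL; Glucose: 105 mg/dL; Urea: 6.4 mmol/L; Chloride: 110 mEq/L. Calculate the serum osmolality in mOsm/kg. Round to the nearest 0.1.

Calculated osmolality = 2·Na + glucose/18 + urea
= 2·140 + 105/18 + 6.4
= 280 + 5.83 + 6.40
= 292.23 mOsm/kg

292.2 mOsm/kg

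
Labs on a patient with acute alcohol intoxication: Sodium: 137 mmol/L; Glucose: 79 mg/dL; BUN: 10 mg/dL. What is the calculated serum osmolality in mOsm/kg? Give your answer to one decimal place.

282.0 mOsm/kg

Calculated osmolality = 2·Na + glucose/18 + BUN/2.8
= 2·137 + 79/18 + 10/2.8
= 274 + 4.39 + 3.57
= 281.96 mOsm/kg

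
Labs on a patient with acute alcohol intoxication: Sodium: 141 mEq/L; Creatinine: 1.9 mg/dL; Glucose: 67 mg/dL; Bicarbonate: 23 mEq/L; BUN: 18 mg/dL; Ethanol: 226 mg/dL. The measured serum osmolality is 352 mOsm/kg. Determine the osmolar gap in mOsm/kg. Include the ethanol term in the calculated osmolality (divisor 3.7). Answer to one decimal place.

-1.2 mOsm/kg

Calculated osmolality = 2·Na + glucose/18 + BUN/2.8 + ethanol/3.7
= 2·141 + 67/18 + 18/2.8 + 226/3.7
= 282 + 3.72 + 6.43 + 61.08
= 353.23 mOsm/kg ≈ 353.2 mOsm/kg
Osmolar gap = measured − calculated = 352 − 353.2 = -1.2 mOsm/kg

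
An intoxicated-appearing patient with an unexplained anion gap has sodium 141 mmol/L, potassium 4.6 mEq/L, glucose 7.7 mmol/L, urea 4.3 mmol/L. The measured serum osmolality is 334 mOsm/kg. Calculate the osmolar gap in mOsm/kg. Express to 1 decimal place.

40.0 mOsm/kg

Calculated osmolality = 2·Na + glucose + urea
= 2·141 + 7.7 + 4.3
= 282 + 7.70 + 4.30
= 294 mOsm/kg ≈ 294.0 mOsm/kg
Osmolar gap = measured − calculated = 334 − 294.0 = 40.0 mOsm/kg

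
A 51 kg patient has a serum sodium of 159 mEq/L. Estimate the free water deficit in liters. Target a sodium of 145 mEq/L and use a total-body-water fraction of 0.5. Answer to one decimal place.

TBW = 0.5 · 51 = 25.5 L
Free water deficit = TBW · (Na/145 − 1)
= 25.5 · (159/145 − 1)
= 25.5 · 0.0966
= 2.46 L

2.5 L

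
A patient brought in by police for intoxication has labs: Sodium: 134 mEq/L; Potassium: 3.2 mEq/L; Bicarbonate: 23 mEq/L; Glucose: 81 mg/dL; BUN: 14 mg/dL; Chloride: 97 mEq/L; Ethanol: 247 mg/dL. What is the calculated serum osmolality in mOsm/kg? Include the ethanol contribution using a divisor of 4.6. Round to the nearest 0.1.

331.2 mOsm/kg

Calculated osmolality = 2·Na + glucose/18 + BUN/2.8 + ethanol/4.6
= 2·134 + 81/18 + 14/2.8 + 247/4.6
= 268 + 4.50 + 5 + 53.70
= 331.2 mOsm/kg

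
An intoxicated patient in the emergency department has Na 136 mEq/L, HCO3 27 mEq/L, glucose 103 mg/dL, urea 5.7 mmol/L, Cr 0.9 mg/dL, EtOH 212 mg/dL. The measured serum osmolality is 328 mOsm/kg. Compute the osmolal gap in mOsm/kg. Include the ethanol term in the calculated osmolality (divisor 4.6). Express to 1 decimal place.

-1.5 mOsm/kg

Calculated osmolality = 2·Na + glucose/18 + urea + ethanol/4.6
= 2·136 + 103/18 + 5.7 + 212/4.6
= 272 + 5.72 + 5.70 + 46.09
= 329.51 mOsm/kg ≈ 329.5 mOsm/kg
Osmolar gap = measured − calculated = 328 − 329.5 = -1.5 mOsm/kg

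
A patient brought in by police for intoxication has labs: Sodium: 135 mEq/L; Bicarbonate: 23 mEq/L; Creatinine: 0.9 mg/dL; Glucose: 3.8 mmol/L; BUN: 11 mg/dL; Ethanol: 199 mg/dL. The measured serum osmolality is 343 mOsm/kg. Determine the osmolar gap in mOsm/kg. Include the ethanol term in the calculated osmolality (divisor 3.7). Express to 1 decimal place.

11.5 mOsm/kg

Calculated osmolality = 2·Na + glucose + BUN/2.8 + ethanol/3.7
= 2·135 + 3.8 + 11/2.8 + 199/3.7
= 270 + 3.80 + 3.93 + 53.78
= 331.51 mOsm/kg ≈ 331.5 mOsm/kg
Osmolar gap = measured − calculated = 343 − 331.5 = 11.5 mOsm/kg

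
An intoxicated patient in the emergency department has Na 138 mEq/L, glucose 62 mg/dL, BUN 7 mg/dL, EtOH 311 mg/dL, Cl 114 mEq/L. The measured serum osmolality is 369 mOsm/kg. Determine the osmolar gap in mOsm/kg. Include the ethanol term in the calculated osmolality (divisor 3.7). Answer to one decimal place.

Calculated osmolality = 2·Na + glucose/18 + BUN/2.8 + ethanol/3.7
= 2·138 + 62/18 + 7/2.8 + 311/3.7
= 276 + 3.44 + 2.50 + 84.05
= 365.99 mOsm/kg ≈ 366.0 mOsm/kg
Osmolar gap = measured − calculated = 369 − 366.0 = 3.0 mOsm/kg

3.0 mOsm/kg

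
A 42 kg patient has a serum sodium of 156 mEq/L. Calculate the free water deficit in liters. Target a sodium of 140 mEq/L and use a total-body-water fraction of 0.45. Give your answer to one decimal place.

2.2 L

TBW = 0.45 · 42 = 18.9 L
Free water deficit = TBW · (Na/140 − 1)
= 18.9 · (156/140 − 1)
= 18.9 · 0.1143
= 2.16 L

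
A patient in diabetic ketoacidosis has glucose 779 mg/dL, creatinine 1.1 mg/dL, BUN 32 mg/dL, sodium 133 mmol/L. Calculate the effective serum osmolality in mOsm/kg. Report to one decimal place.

309.3 mOsm/kg

Effective osmolality excludes urea (freely permeant across cell membranes):
2·Na + glucose/18
= 2·133 + 779/18
= 266 + 43.28
= 309.28 mOsm/kg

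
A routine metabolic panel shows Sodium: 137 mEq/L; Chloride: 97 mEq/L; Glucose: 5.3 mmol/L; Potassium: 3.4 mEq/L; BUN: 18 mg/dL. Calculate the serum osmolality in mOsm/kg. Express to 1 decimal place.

285.7 mOsm/kg

Calculated osmolality = 2·Na + glucose + BUN/2.8
= 2·137 + 5.3 + 18/2.8
= 274 + 5.30 + 6.43
= 285.73 mOsm/kg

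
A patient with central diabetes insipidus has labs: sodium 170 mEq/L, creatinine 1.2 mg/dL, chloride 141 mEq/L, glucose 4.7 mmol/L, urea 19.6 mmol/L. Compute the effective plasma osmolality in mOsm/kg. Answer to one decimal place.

344.7 mOsm/kg

Effective osmolality excludes urea (freely permeant across cell membranes):
2·Na + glucose
= 2·170 + 4.7
= 340 + 4.7
= 344.7 mOsm/kg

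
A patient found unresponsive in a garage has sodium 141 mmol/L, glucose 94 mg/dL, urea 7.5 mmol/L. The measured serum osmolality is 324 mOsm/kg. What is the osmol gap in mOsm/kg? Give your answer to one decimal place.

Calculated osmolality = 2·Na + glucose/18 + urea
= 2·141 + 94/18 + 7.5
= 282 + 5.22 + 7.50
= 294.72 mOsm/kg ≈ 294.7 mOsm/kg
Osmolar gap = measured − calculated = 324 − 294.7 = 29.3 mOsm/kg

29.3 mOsm/kg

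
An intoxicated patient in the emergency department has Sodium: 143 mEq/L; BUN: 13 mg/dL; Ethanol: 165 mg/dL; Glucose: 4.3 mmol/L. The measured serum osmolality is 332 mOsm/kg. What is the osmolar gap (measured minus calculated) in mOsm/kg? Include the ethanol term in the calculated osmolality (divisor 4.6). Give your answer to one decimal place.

1.2 mOsm/kg

Calculated osmolality = 2·Na + glucose + BUN/2.8 + ethanol/4.6
= 2·143 + 4.3 + 13/2.8 + 165/4.6
= 286 + 4.30 + 4.64 + 35.87
= 330.81 mOsm/kg ≈ 330.8 mOsm/kg
Osmolar gap = measured − calculated = 332 − 330.8 = 1.2 mOsm/kg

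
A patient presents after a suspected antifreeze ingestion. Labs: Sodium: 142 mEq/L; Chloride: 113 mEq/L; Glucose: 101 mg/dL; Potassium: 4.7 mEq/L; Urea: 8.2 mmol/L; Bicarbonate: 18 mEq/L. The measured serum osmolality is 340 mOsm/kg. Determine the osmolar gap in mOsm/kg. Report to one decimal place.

42.2 mOsm/kg

Calculated osmolality = 2·Na + glucose/18 + urea
= 2·142 + 101/18 + 8.2
= 284 + 5.61 + 8.20
= 297.81 mOsm/kg ≈ 297.8 mOsm/kg
Osmolar gap = measured − calculated = 340 − 297.8 = 42.2 mOsm/kg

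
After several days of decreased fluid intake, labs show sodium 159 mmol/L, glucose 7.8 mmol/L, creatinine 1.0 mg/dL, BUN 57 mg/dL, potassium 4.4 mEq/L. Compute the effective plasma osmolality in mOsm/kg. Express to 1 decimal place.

Effective osmolality excludes urea (freely permeant across cell membranes):
2·Na + glucose
= 2·159 + 7.8
= 318 + 7.8
= 325.8 mOsm/kg

325.8 mOsm/kg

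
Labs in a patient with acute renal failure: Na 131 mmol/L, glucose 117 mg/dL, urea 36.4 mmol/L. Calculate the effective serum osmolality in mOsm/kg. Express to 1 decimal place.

Effective osmolality excludes urea (freely permeant across cell membranes):
2·Na + glucose/18
= 2·131 + 117/18
= 262 + 6.5
= 268.5 mOsm/kg

268.5 mOsm/kg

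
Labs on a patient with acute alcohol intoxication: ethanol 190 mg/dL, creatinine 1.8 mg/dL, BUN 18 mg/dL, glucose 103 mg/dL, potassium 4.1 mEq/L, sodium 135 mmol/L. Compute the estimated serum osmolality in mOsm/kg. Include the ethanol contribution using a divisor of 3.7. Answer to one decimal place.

Calculated osmolality = 2·Na + glucose/18 + BUN/2.8 + ethanol/3.7
= 2·135 + 103/18 + 18/2.8 + 190/3.7
= 270 + 5.72 + 6.43 + 51.35
= 333.5 mOsm/kg

333.5 mOsm/kg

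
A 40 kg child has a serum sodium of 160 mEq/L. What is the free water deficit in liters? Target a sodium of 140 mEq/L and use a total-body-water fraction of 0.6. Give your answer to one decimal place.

TBW = 0.6 · 40 = 24 L
Free water deficit = TBW · (Na/140 − 1)
= 24 · (160/140 − 1)
= 24 · 0.1429
= 3.43 L

3.4 L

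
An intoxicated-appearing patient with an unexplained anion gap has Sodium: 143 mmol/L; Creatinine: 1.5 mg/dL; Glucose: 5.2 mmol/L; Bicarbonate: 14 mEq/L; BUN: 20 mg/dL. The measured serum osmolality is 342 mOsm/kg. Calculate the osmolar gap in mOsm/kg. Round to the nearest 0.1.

Calculated osmolality = 2·Na + glucose + BUN/2.8
= 2·143 + 5.2 + 20/2.8
= 286 + 5.20 + 7.14
= 298.34 mOsm/kg ≈ 298.3 mOsm/kg
Osmolar gap = measured − calculated = 342 − 298.3 = 43.7 mOsm/kg

43.7 mOsm/kg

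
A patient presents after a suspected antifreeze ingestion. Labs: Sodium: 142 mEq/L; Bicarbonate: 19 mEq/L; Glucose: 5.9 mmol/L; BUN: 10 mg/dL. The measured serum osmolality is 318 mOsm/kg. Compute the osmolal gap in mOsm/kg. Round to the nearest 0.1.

Calculated osmolality = 2·Na + glucose + BUN/2.8
= 2·142 + 5.9 + 10/2.8
= 284 + 5.90 + 3.57
= 293.47 mOsm/kg ≈ 293.5 mOsm/kg
Osmolar gap = measured − calculated = 318 − 293.5 = 24.5 mOsm/kg

24.5 mOsm/kg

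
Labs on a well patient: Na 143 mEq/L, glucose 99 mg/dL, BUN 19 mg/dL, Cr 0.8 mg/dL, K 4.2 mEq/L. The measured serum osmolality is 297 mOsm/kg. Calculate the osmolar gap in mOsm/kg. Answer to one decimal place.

Calculated osmolality = 2·Na + glucose/18 + BUN/2.8
= 2·143 + 99/18 + 19/2.8
= 286 + 5.50 + 6.79
= 298.29 mOsm/kg ≈ 298.3 mOsm/kg
Osmolar gap = measured − calculated = 297 − 298.3 = -1.3 mOsm/kg

-1.3 mOsm/kg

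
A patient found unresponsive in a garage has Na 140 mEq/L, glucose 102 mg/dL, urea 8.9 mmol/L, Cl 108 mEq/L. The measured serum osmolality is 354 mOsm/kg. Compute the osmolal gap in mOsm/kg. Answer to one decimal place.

Calculated osmolality = 2·Na + glucose/18 + urea
= 2·140 + 102/18 + 8.9
= 280 + 5.67 + 8.90
= 294.57 mOsm/kg ≈ 294.6 mOsm/kg
Osmolar gap = measured − calculated = 354 − 294.6 = 59.4 mOsm/kg

59.4 mOsm/kg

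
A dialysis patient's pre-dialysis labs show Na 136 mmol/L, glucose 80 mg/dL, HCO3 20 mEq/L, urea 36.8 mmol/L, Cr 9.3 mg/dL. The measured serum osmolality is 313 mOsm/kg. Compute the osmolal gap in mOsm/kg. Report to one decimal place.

-0.2 mOsm/kg

Calculated osmolality = 2·Na + glucose/18 + urea
= 2·136 + 80/18 + 36.8
= 272 + 4.44 + 36.80
= 313.24 mOsm/kg ≈ 313.2 mOsm/kg
Osmolar gap = measured − calculated = 313 − 313.2 = -0.2 mOsm/kg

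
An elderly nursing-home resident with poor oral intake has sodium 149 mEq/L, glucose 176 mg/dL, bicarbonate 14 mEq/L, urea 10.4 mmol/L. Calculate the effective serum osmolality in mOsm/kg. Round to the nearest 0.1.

Effective osmolality excludes urea (freely permeant across cell membranes):
2·Na + glucose/18
= 2·149 + 176/18
= 298 + 9.78
= 307.78 mOsm/kg

307.8 mOsm/kg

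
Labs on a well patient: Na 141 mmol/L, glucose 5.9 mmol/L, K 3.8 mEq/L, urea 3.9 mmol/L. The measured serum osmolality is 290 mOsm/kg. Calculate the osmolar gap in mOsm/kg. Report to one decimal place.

-1.8 mOsm/kg

Calculated osmolality = 2·Na + glucose + urea
= 2·141 + 5.9 + 3.9
= 282 + 5.90 + 3.90
= 291.8 mOsm/kg ≈ 291.8 mOsm/kg
Osmolar gap = measured − calculated = 290 − 291.8 = -1.8 mOsm/kg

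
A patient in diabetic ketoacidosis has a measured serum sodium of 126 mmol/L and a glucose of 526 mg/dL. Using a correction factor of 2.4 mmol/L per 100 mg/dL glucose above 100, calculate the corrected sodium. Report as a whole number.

136 mmol/L

Corrected Na = measured Na + 2.4 · (glucose − 100)/100
= 126 + 2.4 · (526 − 100)/100
= 126 + 10.2
= 136.2 mmol/L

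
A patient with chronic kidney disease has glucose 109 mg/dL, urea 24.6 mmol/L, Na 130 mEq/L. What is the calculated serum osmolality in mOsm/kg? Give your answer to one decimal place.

Calculated osmolality = 2·Na + glucose/18 + urea
= 2·130 + 109/18 + 24.6
= 260 + 6.06 + 24.60
= 290.66 mOsm/kg

290.7 mOsm/kg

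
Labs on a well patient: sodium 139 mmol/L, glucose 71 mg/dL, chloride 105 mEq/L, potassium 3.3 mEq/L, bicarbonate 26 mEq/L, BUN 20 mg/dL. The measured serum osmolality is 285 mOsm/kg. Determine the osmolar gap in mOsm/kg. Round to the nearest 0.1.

-4.1 mOsm/kg

Calculated osmolality = 2·Na + glucose/18 + BUN/2.8
= 2·139 + 71/18 + 20/2.8
= 278 + 3.94 + 7.14
= 289.08 mOsm/kg ≈ 289.1 mOsm/kg
Osmolar gap = measured − calculated = 285 − 289.1 = -4.1 mOsm/kg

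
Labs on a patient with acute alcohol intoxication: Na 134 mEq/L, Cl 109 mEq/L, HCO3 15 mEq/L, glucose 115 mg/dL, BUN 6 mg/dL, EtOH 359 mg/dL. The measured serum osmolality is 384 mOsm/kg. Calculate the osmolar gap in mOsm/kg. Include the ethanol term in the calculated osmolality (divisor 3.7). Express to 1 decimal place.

Calculated osmolality = 2·Na + glucose/18 + BUN/2.8 + ethanol/3.7
= 2·134 + 115/18 + 6/2.8 + 359/3.7
= 268 + 6.39 + 2.14 + 97.03
= 373.56 mOsm/kg ≈ 373.6 mOsm/kg
Osmolar gap = measured − calculated = 384 − 373.6 = 10.4 mOsm/kg

10.4 mOsm/kg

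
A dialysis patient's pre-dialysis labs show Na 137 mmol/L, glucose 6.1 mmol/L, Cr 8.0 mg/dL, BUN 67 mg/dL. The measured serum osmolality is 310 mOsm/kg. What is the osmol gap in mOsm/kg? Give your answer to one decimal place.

Calculated osmolality = 2·Na + glucose + BUN/2.8
= 2·137 + 6.1 + 67/2.8
= 274 + 6.10 + 23.93
= 304.03 mOsm/kg ≈ 304.0 mOsm/kg
Osmolar gap = measured − calculated = 310 − 304.0 = 6.0 mOsm/kg

6.0 mOsm/kg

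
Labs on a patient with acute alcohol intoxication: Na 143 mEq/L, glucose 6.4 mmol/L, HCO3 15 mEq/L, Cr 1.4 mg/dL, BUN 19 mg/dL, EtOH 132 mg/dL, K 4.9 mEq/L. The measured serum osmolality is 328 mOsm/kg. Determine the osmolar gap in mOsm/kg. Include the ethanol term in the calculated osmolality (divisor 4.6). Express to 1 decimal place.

Calculated osmolality = 2·Na + glucose + BUN/2.8 + ethanol/4.6
= 2·143 + 6.4 + 19/2.8 + 132/4.6
= 286 + 6.40 + 6.79 + 28.70
= 327.89 mOsm/kg ≈ 327.9 mOsm/kg
Osmolar gap = measured − calculated = 328 − 327.9 = 0.1 mOsm/kg

0.1 mOsm/kg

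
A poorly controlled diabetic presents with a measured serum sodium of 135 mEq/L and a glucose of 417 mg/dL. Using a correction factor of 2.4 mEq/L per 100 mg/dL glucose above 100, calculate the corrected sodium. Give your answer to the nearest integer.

Corrected Na = measured Na + 2.4 · (glucose − 100)/100
= 135 + 2.4 · (417 − 100)/100
= 135 + 7.6
= 142.6 mEq/L

143 mEq/L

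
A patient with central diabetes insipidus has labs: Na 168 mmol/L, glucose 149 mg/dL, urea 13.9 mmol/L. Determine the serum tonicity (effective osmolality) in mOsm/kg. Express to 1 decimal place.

344.3 mOsm/kg

Effective osmolality excludes urea (freely permeant across cell membranes):
2·Na + glucose/18
= 2·168 + 149/18
= 336 + 8.28
= 344.28 mOsm/kg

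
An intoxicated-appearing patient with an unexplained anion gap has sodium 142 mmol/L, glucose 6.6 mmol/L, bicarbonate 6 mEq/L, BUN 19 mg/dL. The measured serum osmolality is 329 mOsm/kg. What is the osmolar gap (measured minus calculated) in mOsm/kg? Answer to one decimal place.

31.6 mOsm/kg

Calculated osmolality = 2·Na + glucose + BUN/2.8
= 2·142 + 6.6 + 19/2.8
= 284 + 6.60 + 6.79
= 297.39 mOsm/kg ≈ 297.4 mOsm/kg
Osmolar gap = measured − calculated = 329 − 297.4 = 31.6 mOsm/kg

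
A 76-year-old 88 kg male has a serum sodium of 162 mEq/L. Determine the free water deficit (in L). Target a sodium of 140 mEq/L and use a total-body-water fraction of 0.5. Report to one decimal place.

6.9 L

TBW = 0.5 · 88 = 44 L
Free water deficit = TBW · (Na/140 − 1)
= 44 · (162/140 − 1)
= 44 · 0.1571
= 6.91 L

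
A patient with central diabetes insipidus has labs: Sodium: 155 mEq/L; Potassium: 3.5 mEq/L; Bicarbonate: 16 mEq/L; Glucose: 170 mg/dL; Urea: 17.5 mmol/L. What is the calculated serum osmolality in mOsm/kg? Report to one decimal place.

336.9 mOsm/kg

Calculated osmolality = 2·Na + glucose/18 + urea
= 2·155 + 170/18 + 17.5
= 310 + 9.44 + 17.50
= 336.94 mOsm/kg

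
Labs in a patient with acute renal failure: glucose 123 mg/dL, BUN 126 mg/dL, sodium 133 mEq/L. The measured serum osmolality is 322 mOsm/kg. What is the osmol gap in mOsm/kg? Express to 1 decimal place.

4.2 mOsm/kg

Calculated osmolality = 2·Na + glucose/18 + BUN/2.8
= 2·133 + 123/18 + 126/2.8
= 266 + 6.83 + 45
= 317.83 mOsm/kg ≈ 317.8 mOsm/kg
Osmolar gap = measured − calculated = 322 − 317.8 = 4.2 mOsm/kg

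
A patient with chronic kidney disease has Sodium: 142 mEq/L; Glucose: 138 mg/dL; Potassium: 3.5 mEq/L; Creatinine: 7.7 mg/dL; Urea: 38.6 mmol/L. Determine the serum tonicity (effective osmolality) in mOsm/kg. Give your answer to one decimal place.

Effective osmolality excludes urea (freely permeant across cell membranes):
2·Na + glucose/18
= 2·142 + 138/18
= 284 + 7.67
= 291.67 mOsm/kg

291.7 mOsm/kg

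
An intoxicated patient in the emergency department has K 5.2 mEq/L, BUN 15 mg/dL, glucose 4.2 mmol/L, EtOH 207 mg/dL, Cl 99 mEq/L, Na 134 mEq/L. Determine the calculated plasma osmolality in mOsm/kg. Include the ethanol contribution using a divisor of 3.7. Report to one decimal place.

Calculated osmolality = 2·Na + glucose + BUN/2.8 + ethanol/3.7
= 2·134 + 4.2 + 15/2.8 + 207/3.7
= 268 + 4.20 + 5.36 + 55.95
= 333.51 mOsm/kg

333.5 mOsm/kg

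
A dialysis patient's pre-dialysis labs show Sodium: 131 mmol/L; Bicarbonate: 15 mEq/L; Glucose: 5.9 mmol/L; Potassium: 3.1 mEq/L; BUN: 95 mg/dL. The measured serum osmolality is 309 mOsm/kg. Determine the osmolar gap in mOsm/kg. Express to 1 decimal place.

Calculated osmolality = 2·Na + glucose + BUN/2.8
= 2·131 + 5.9 + 95/2.8
= 262 + 5.90 + 33.93
= 301.83 mOsm/kg ≈ 301.8 mOsm/kg
Osmolar gap = measured − calculated = 309 − 301.8 = 7.2 mOsm/kg

7.2 mOsm/kg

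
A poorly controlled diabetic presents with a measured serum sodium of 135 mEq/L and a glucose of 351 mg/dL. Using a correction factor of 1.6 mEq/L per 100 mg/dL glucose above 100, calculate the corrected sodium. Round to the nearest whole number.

Corrected Na = measured Na + 1.6 · (glucose − 100)/100
= 135 + 1.6 · (351 − 100)/100
= 135 + 4
= 139 mEq/L

139 mEq/L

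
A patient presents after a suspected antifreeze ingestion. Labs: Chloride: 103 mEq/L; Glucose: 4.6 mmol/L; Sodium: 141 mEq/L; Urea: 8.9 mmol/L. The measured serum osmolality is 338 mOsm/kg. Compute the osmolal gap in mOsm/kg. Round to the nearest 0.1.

42.5 mOsm/kg

Calculated osmolality = 2·Na + glucose + urea
= 2·141 + 4.6 + 8.9
= 282 + 4.60 + 8.90
= 295.5 mOsm/kg ≈ 295.5 mOsm/kg
Osmolar gap = measured − calculated = 338 − 295.5 = 42.5 mOsm/kg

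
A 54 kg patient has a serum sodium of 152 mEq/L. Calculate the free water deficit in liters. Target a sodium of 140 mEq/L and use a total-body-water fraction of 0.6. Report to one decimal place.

2.8 L

TBW = 0.6 · 54 = 32.4 L
Free water deficit = TBW · (Na/140 − 1)
= 32.4 · (152/140 − 1)
= 32.4 · 0.0857
= 2.78 L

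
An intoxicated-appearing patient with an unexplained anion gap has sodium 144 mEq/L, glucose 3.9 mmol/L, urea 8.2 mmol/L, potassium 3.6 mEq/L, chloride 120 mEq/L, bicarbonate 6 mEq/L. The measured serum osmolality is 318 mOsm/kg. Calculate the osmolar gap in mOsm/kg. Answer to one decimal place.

17.9 mOsm/kg

Calculated osmolality = 2·Na + glucose + urea
= 2·144 + 3.9 + 8.2
= 288 + 3.90 + 8.20
= 300.1 mOsm/kg ≈ 300.1 mOsm/kg
Osmolar gap = measured − calculated = 318 − 300.1 = 17.9 mOsm/kg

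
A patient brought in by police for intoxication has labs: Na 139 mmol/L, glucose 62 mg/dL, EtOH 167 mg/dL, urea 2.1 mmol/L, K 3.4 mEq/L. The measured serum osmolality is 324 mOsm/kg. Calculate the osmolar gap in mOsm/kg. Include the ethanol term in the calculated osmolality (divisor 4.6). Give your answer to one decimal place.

4.2 mOsm/kg

Calculated osmolality = 2·Na + glucose/18 + urea + ethanol/4.6
= 2·139 + 62/18 + 2.1 + 167/4.6
= 278 + 3.44 + 2.10 + 36.30
= 319.84 mOsm/kg ≈ 319.8 mOsm/kg
Osmolar gap = measured − calculated = 324 − 319.8 = 4.2 mOsm/kg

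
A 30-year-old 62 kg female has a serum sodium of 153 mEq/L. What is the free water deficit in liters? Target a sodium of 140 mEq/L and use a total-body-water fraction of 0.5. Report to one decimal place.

TBW = 0.5 · 62 = 31 L
Free water deficit = TBW · (Na/140 − 1)
= 31 · (153/140 − 1)
= 31 · 0.0929
= 2.88 L

2.9 L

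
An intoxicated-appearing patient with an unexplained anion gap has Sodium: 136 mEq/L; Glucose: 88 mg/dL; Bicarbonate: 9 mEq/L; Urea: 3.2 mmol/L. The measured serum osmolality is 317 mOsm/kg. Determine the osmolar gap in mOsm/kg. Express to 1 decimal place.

Calculated osmolality = 2·Na + glucose/18 + urea
= 2·136 + 88/18 + 3.2
= 272 + 4.89 + 3.20
= 280.09 mOsm/kg ≈ 280.1 mOsm/kg
Osmolar gap = measured − calculated = 317 − 280.1 = 36.9 mOsm/kg

36.9 mOsm/kg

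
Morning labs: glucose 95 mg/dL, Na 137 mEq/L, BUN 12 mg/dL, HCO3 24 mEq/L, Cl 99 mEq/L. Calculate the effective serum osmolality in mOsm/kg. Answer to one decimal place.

Effective osmolality excludes urea (freely permeant across cell membranes):
2·Na + glucose/18
= 2·137 + 95/18
= 274 + 5.28
= 279.28 mOsm/kg

279.3 mOsm/kg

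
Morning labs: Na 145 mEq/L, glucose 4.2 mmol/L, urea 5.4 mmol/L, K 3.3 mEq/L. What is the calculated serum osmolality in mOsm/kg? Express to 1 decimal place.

Calculated osmolality = 2·Na + glucose + urea
= 2·145 + 4.2 + 5.4
= 290 + 4.20 + 5.40
= 299.6 mOsm/kg

299.6 mOsm/kg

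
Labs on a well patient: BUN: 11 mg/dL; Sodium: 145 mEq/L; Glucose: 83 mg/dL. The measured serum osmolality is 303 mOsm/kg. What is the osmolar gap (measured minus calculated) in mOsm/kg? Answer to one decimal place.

4.5 mOsm/kg

Calculated osmolality = 2·Na + glucose/18 + BUN/2.8
= 2·145 + 83/18 + 11/2.8
= 290 + 4.61 + 3.93
= 298.54 mOsm/kg ≈ 298.5 mOsm/kg
Osmolar gap = measured − calculated = 303 − 298.5 = 4.5 mOsm/kg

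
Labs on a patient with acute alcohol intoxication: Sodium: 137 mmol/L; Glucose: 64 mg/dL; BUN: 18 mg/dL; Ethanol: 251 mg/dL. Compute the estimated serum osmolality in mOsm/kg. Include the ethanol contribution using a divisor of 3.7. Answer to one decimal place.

Calculated osmolality = 2·Na + glucose/18 + BUN/2.8 + ethanol/3.7
= 2·137 + 64/18 + 18/2.8 + 251/3.7
= 274 + 3.56 + 6.43 + 67.84
= 351.83 mOsm/kg

351.8 mOsm/kg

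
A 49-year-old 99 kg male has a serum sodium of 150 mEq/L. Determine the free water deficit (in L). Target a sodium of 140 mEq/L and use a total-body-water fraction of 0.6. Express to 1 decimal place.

TBW = 0.6 · 99 = 59.4 L
Free water deficit = TBW · (Na/140 − 1)
= 59.4 · (150/140 − 1)
= 59.4 · 0.0714
= 4.24 L

4.2 L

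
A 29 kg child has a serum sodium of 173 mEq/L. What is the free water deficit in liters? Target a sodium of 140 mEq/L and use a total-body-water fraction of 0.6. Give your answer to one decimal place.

TBW = 0.6 · 29 = 17.4 L
Free water deficit = TBW · (Na/140 − 1)
= 17.4 · (173/140 − 1)
= 17.4 · 0.2357
= 4.1 L

4.1 L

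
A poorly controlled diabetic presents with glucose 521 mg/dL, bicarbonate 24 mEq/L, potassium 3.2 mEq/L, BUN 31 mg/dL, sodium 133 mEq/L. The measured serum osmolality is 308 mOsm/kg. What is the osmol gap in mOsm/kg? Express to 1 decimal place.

Calculated osmolality = 2·Na + glucose/18 + BUN/2.8
= 2·133 + 521/18 + 31/2.8
= 266 + 28.94 + 11.07
= 306.01 mOsm/kg ≈ 306.0 mOsm/kg
Osmolar gap = measured − calculated = 308 − 306.0 = 2.0 mOsm/kg

2.0 mOsm/kg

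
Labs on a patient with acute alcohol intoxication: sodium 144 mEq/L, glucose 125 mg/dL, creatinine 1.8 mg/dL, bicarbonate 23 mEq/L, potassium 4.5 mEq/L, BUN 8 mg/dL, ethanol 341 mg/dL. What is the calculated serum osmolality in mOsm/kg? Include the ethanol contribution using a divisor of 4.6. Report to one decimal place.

Calculated osmolality = 2·Na + glucose/18 + BUN/2.8 + ethanol/4.6
= 2·144 + 125/18 + 8/2.8 + 341/4.6
= 288 + 6.94 + 2.86 + 74.13
= 371.93 mOsm/kg

371.9 mOsm/kg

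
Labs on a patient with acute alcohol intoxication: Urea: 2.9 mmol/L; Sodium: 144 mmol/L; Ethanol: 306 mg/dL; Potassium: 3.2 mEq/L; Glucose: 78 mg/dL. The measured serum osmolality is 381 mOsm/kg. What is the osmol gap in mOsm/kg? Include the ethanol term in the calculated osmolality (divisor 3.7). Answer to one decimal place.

Calculated osmolality = 2·Na + glucose/18 + urea + ethanol/3.7
= 2·144 + 78/18 + 2.9 + 306/3.7
= 288 + 4.33 + 2.90 + 82.70
= 377.93 mOsm/kg ≈ 377.9 mOsm/kg
Osmolar gap = measured − calculated = 381 − 377.9 = 3.1 mOsm/kg

3.1 mOsm/kg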